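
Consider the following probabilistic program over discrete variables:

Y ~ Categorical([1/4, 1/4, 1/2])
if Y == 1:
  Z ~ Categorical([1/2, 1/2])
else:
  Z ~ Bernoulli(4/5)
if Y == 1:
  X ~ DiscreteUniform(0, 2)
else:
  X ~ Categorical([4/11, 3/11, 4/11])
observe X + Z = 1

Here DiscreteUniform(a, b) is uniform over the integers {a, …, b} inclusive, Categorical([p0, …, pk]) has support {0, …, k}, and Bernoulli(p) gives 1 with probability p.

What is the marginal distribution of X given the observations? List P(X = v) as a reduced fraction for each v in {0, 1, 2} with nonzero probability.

P(X=0) = 343/452, P(X=1) = 109/452

Enumerate traces; 6 have nonzero weight after conditioning:
  (Y=0, Z=0, X=1) weight 3/220
  (Y=0, Z=1, X=0) weight 4/55
  (Y=1, Z=0, X=1) weight 1/24
  (Y=1, Z=1, X=0) weight 1/24
  (Y=2, Z=0, X=1) weight 3/110
  (Y=2, Z=1, X=0) weight 8/55
Group by X:
  weight(X=0) = 343/1320
  weight(X=1) = 109/1320
Total weight = 343/1320 + 109/1320 = 113/330
P(X=0 | obs) = 343/1320 / 113/330 = 343/452
P(X=1 | obs) = 109/1320 / 113/330 = 109/452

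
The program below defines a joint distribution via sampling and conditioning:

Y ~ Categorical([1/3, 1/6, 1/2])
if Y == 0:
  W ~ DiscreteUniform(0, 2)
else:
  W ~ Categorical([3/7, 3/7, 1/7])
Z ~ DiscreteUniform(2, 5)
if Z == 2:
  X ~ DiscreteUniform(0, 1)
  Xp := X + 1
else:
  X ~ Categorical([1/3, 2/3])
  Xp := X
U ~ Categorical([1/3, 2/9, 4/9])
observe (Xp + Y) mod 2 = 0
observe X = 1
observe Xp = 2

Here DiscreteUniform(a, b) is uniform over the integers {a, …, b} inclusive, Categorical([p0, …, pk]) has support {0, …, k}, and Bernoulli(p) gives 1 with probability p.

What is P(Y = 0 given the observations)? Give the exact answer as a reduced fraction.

P(Y = 0 | obs) = 2/5

Enumerate traces; 18 have nonzero weight after conditioning:
  (Y=0, W=0, Z=2, X=1, U=0) weight 1/216
  (Y=0, W=0, Z=2, X=1, U=1) weight 1/324
  (Y=0, W=0, Z=2, X=1, U=2) weight 1/162
  (Y=0, W=1, Z=2, X=1, U=0) weight 1/216
  (Y=0, W=1, Z=2, X=1, U=1) weight 1/324
  (Y=0, W=1, Z=2, X=1, U=2) weight 1/162
  (Y=0, W=2, Z=2, X=1, U=0) weight 1/216
  (Y=0, W=2, Z=2, X=1, U=1) weight 1/324
  (Y=2, W=0, Z=2, X=1, U=0) weight 1/112
  … 9 more
Group by Y:
  weight(Y=0) = 1/24
  weight(Y=2) = 1/16
Total weight = 1/24 + 1/16 = 5/48
P(Y=0 | obs) = 1/24 / 5/48 = 2/5
P(Y=2 | obs) = 1/16 / 5/48 = 3/5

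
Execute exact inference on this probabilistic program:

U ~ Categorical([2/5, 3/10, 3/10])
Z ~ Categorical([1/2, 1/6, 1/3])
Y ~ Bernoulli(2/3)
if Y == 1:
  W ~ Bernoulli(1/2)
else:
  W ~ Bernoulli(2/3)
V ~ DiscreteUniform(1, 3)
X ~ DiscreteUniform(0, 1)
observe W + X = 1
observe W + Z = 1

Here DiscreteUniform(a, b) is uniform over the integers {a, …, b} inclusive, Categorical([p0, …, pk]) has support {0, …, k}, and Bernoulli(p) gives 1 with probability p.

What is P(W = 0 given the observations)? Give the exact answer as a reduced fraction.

P(W = 0 | obs) = 4/19

Enumerate traces; 36 have nonzero weight after conditioning:
  (U=0, Z=0, Y=0, W=1, V=1, X=0) weight 1/135
  (U=0, Z=0, Y=0, W=1, V=2, X=0) weight 1/135
  (U=0, Z=0, Y=0, W=1, V=3, X=0) weight 1/135
  (U=0, Z=0, Y=1, W=1, V=1, X=0) weight 1/90
  (U=0, Z=0, Y=1, W=1, V=2, X=0) weight 1/90
  (U=0, Z=0, Y=1, W=1, V=3, X=0) weight 1/90
  (U=0, Z=1, Y=0, W=0, V=1, X=1) weight 1/810
  (U=0, Z=1, Y=0, W=0, V=2, X=1) weight 1/810
  … 28 more
Group by W:
  weight(W=0) = 1/27
  weight(W=1) = 5/36
Total weight = 1/27 + 5/36 = 19/108
P(W=0 | obs) = 1/27 / 19/108 = 4/19
P(W=1 | obs) = 5/36 / 19/108 = 15/19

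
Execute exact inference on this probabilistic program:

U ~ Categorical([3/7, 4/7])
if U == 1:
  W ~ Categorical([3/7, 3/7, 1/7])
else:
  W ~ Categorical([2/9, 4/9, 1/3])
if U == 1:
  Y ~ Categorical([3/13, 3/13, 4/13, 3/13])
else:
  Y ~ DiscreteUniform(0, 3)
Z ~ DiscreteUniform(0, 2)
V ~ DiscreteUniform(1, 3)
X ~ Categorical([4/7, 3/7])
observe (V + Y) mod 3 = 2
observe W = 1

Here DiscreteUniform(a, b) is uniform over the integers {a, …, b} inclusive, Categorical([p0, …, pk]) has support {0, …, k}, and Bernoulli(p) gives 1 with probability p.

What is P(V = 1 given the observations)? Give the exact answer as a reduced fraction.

Enumerate traces; 48 have nonzero weight after conditioning:
  (U=0, W=1, Y=0, Z=0, V=2, X=0) weight 4/1323
  (U=0, W=1, Y=0, Z=0, V=2, X=1) weight 1/441
  (U=0, W=1, Y=0, Z=1, V=2, X=0) weight 4/1323
  (U=0, W=1, Y=0, Z=1, V=2, X=1) weight 1/441
  (U=0, W=1, Y=0, Z=2, V=2, X=0) weight 4/1323
  (U=0, W=1, Y=0, Z=2, V=2, X=1) weight 1/441
  (U=0, W=1, Y=1, Z=0, V=1, X=0) weight 4/1323
  (U=0, W=1, Y=1, Z=0, V=1, X=1) weight 1/441
  (U=0, W=1, Y=2, Z=0, V=3, X=0) weight 4/1323
  … 39 more
Group by V:
  weight(V=1) = 199/5733
  weight(V=2) = 398/5733
  weight(V=3) = 235/5733
Total weight = 199/5733 + 398/5733 + 235/5733 = 64/441
P(V=1 | obs) = 199/5733 / 64/441 = 199/832
P(V=2 | obs) = 398/5733 / 64/441 = 199/416
P(V=3 | obs) = 235/5733 / 64/441 = 235/832

P(V = 1 | obs) = 199/832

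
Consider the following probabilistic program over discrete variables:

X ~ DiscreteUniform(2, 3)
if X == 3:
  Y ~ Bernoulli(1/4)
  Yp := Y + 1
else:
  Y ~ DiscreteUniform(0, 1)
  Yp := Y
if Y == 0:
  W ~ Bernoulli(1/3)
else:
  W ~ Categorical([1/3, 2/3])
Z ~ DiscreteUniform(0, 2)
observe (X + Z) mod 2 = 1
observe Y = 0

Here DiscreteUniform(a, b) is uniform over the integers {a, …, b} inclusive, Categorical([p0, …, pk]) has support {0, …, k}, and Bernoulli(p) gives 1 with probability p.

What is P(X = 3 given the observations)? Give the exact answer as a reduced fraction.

P(X = 3 | obs) = 3/4

Enumerate traces; 6 have nonzero weight after conditioning:
  (X=2, Y=0, W=0, Z=1) weight 1/18
  (X=2, Y=0, W=1, Z=1) weight 1/36
  (X=3, Y=0, W=0, Z=0) weight 1/12
  (X=3, Y=0, W=0, Z=2) weight 1/12
  (X=3, Y=0, W=1, Z=0) weight 1/24
  (X=3, Y=0, W=1, Z=2) weight 1/24
Group by X:
  weight(X=2) = 1/12
  weight(X=3) = 1/4
Total weight = 1/12 + 1/4 = 1/3
P(X=2 | obs) = 1/12 / 1/3 = 1/4
P(X=3 | obs) = 1/4 / 1/3 = 3/4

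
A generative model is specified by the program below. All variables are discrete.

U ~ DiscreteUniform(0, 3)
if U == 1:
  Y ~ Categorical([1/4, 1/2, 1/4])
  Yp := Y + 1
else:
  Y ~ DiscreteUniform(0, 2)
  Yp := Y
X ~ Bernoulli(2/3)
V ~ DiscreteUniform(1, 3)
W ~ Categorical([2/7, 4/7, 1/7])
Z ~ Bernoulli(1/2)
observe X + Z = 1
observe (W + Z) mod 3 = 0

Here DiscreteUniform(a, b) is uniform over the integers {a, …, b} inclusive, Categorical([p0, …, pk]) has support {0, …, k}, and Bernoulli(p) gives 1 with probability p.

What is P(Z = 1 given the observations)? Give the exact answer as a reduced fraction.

P(Z = 1 | obs) = 1/5

Enumerate traces; 72 have nonzero weight after conditioning:
  (U=0, Y=0, X=0, V=1, W=2, Z=1) weight 1/1512
  (U=0, Y=0, X=0, V=2, W=2, Z=1) weight 1/1512
  (U=0, Y=0, X=0, V=3, W=2, Z=1) weight 1/1512
  (U=0, Y=0, X=1, V=1, W=0, Z=0) weight 1/378
  (U=0, Y=0, X=1, V=2, W=0, Z=0) weight 1/378
  (U=0, Y=0, X=1, V=3, W=0, Z=0) weight 1/378
  (U=0, Y=1, X=0, V=1, W=2, Z=1) weight 1/1512
  (U=0, Y=1, X=0, V=2, W=2, Z=1) weight 1/1512
  … 64 more
Group by Z:
  weight(Z=0) = 2/21
  weight(Z=1) = 1/42
Total weight = 2/21 + 1/42 = 5/42
P(Z=0 | obs) = 2/21 / 5/42 = 4/5
P(Z=1 | obs) = 1/42 / 5/42 = 1/5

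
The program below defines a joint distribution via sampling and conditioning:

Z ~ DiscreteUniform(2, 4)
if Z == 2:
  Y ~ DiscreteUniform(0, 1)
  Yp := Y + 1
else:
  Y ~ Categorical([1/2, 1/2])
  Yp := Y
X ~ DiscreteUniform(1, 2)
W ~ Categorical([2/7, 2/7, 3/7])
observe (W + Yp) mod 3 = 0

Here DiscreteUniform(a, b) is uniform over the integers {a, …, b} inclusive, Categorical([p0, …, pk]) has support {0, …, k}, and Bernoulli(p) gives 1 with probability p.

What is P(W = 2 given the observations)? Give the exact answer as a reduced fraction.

P(W = 2 | obs) = 3/5

Enumerate traces; 12 have nonzero weight after conditioning:
  (Z=2, Y=0, X=1, W=2) weight 1/28
  (Z=2, Y=0, X=2, W=2) weight 1/28
  (Z=2, Y=1, X=1, W=1) weight 1/42
  (Z=2, Y=1, X=2, W=1) weight 1/42
  (Z=3, Y=0, X=1, W=0) weight 1/42
  (Z=3, Y=0, X=2, W=0) weight 1/42
  (Z=3, Y=1, X=1, W=2) weight 1/28
  (Z=3, Y=1, X=2, W=2) weight 1/28
  … 4 more
Group by W:
  weight(W=0) = 2/21
  weight(W=1) = 1/21
  weight(W=2) = 3/14
Total weight = 2/21 + 1/21 + 3/14 = 5/14
P(W=0 | obs) = 2/21 / 5/14 = 4/15
P(W=1 | obs) = 1/21 / 5/14 = 2/15
P(W=2 | obs) = 3/14 / 5/14 = 3/5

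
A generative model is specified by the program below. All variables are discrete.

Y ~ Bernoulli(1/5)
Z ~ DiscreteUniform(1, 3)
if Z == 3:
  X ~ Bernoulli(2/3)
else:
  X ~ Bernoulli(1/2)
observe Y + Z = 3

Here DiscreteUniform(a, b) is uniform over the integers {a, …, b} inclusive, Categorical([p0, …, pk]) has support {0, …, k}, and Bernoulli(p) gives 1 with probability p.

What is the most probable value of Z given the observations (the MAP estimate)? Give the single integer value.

argmax_v P(Z = v | obs) = 3

Enumerate traces; 4 have nonzero weight after conditioning:
  (Y=0, Z=3, X=0) weight 4/45
  (Y=0, Z=3, X=1) weight 8/45
  (Y=1, Z=2, X=0) weight 1/30
  (Y=1, Z=2, X=1) weight 1/30
Group by Z:
  weight(Z=2) = 1/15
  weight(Z=3) = 4/15
Total weight = 1/15 + 4/15 = 1/3
P(Z=2 | obs) = 1/15 / 1/3 = 1/5
P(Z=3 | obs) = 4/15 / 1/3 = 4/5
argmax = 3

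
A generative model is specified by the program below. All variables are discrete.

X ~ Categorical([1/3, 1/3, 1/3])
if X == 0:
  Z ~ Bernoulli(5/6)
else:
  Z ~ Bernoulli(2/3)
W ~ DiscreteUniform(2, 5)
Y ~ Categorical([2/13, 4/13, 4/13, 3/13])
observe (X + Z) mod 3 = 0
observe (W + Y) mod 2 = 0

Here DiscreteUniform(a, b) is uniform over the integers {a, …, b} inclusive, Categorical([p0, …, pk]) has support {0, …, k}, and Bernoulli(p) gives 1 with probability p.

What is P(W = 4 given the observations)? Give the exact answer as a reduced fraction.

Enumerate traces; 16 have nonzero weight after conditioning:
  (X=0, Z=0, W=2, Y=0) weight 1/468
  (X=0, Z=0, W=2, Y=2) weight 1/234
  (X=0, Z=0, W=3, Y=1) weight 1/234
  (X=0, Z=0, W=3, Y=3) weight 1/312
  (X=0, Z=0, W=4, Y=0) weight 1/468
  (X=0, Z=0, W=4, Y=2) weight 1/234
  (X=0, Z=0, W=5, Y=1) weight 1/234
  (X=0, Z=0, W=5, Y=3) weight 1/312
  … 8 more
Group by W:
  weight(W=2) = 5/156
  weight(W=3) = 35/936
  weight(W=4) = 5/156
  weight(W=5) = 35/936
Total weight = 5/156 + 35/936 + 5/156 + 35/936 = 5/36
P(W=2 | obs) = 5/156 / 5/36 = 3/13
P(W=3 | obs) = 35/936 / 5/36 = 7/26
P(W=4 | obs) = 5/156 / 5/36 = 3/13
P(W=5 | obs) = 35/936 / 5/36 = 7/26

P(W = 4 | obs) = 3/13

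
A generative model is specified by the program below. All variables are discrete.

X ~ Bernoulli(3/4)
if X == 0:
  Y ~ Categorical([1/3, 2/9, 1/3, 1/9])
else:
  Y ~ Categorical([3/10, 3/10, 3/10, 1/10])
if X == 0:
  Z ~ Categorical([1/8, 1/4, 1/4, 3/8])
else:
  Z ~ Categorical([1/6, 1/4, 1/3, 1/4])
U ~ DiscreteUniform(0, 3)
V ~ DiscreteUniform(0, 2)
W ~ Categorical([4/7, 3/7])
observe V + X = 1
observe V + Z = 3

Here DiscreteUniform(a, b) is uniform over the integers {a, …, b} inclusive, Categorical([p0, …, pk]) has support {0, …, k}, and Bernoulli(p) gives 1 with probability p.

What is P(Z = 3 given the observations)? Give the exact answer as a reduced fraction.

P(Z = 3 | obs) = 3/4

Enumerate traces; 64 have nonzero weight after conditioning:
  (X=0, Y=0, Z=2, U=0, V=1, W=0) weight 1/1008
  (X=0, Y=0, Z=2, U=0, V=1, W=1) weight 1/1344
  (X=0, Y=0, Z=2, U=1, V=1, W=0) weight 1/1008
  (X=0, Y=0, Z=2, U=1, V=1, W=1) weight 1/1344
  (X=0, Y=0, Z=2, U=2, V=1, W=0) weight 1/1008
  (X=0, Y=0, Z=2, U=2, V=1, W=1) weight 1/1344
  (X=0, Y=0, Z=2, U=3, V=1, W=0) weight 1/1008
  (X=0, Y=0, Z=2, U=3, V=1, W=1) weight 1/1344
  (X=1, Y=0, Z=3, U=0, V=0, W=0) weight 3/1120
  … 55 more
Group by Z:
  weight(Z=2) = 1/48
  weight(Z=3) = 1/16
Total weight = 1/48 + 1/16 = 1/12
P(Z=2 | obs) = 1/48 / 1/12 = 1/4
P(Z=3 | obs) = 1/16 / 1/12 = 3/4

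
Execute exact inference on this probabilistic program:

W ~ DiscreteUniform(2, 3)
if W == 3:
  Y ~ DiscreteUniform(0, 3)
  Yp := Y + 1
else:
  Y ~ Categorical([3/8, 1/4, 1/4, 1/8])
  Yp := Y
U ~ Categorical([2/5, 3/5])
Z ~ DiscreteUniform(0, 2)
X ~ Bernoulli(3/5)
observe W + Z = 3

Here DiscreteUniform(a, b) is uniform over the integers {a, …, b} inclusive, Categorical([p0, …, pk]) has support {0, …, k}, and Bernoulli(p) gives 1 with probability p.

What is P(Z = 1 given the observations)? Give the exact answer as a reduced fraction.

P(Z = 1 | obs) = 1/2

Enumerate traces; 32 have nonzero weight after conditioning:
  (W=2, Y=0, U=0, Z=1, X=0) weight 1/100
  (W=2, Y=0, U=0, Z=1, X=1) weight 3/200
  (W=2, Y=0, U=1, Z=1, X=0) weight 3/200
  (W=2, Y=0, U=1, Z=1, X=1) weight 9/400
  (W=2, Y=1, U=0, Z=1, X=0) weight 1/150
  (W=2, Y=1, U=0, Z=1, X=1) weight 1/100
  (W=2, Y=1, U=1, Z=1, X=0) weight 1/100
  (W=2, Y=1, U=1, Z=1, X=1) weight 3/200
  (W=3, Y=0, U=0, Z=0, X=0) weight 1/150
  … 23 more
Group by Z:
  weight(Z=0) = 1/6
  weight(Z=1) = 1/6
Total weight = 1/6 + 1/6 = 1/3
P(Z=0 | obs) = 1/6 / 1/3 = 1/2
P(Z=1 | obs) = 1/6 / 1/3 = 1/2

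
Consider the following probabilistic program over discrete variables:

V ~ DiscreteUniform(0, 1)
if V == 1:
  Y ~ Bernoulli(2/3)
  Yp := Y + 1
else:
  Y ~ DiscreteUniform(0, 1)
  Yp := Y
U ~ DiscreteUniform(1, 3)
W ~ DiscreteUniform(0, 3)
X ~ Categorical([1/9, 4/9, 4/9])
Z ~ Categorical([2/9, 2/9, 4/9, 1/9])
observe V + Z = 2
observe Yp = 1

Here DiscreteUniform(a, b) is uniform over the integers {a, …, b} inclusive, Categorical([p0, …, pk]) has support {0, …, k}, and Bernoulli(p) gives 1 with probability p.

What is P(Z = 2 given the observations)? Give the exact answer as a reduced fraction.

Enumerate traces; 72 have nonzero weight after conditioning:
  (V=0, Y=1, U=1, W=0, X=0, Z=2) weight 1/972
  (V=0, Y=1, U=1, W=0, X=1, Z=2) weight 1/243
  (V=0, Y=1, U=1, W=0, X=2, Z=2) weight 1/243
  (V=0, Y=1, U=1, W=1, X=0, Z=2) weight 1/972
  (V=0, Y=1, U=1, W=1, X=1, Z=2) weight 1/243
  (V=0, Y=1, U=1, W=1, X=2, Z=2) weight 1/243
  (V=0, Y=1, U=1, W=2, X=0, Z=2) weight 1/972
  (V=0, Y=1, U=1, W=2, X=1, Z=2) weight 1/243
  (V=1, Y=0, U=1, W=0, X=0, Z=1) weight 1/2916
  … 63 more
Group by Z:
  weight(Z=1) = 1/27
  weight(Z=2) = 1/9
Total weight = 1/27 + 1/9 = 4/27
P(Z=1 | obs) = 1/27 / 4/27 = 1/4
P(Z=2 | obs) = 1/9 / 4/27 = 3/4

P(Z = 2 | obs) = 3/4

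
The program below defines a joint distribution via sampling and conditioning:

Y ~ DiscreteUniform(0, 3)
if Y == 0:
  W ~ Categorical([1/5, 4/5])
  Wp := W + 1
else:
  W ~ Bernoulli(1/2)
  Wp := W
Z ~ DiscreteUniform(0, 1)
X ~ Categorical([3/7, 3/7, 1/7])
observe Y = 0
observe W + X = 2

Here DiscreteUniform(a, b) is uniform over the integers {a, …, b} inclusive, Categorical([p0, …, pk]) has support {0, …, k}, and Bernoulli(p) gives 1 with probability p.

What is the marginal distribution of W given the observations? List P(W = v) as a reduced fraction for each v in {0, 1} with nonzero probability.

Enumerate traces; 4 have nonzero weight after conditioning:
  (Y=0, W=0, Z=0, X=2) weight 1/280
  (Y=0, W=0, Z=1, X=2) weight 1/280
  (Y=0, W=1, Z=0, X=1) weight 3/70
  (Y=0, W=1, Z=1, X=1) weight 3/70
Group by W:
  weight(W=0) = 1/140
  weight(W=1) = 3/35
Total weight = 1/140 + 3/35 = 13/140
P(W=0 | obs) = 1/140 / 13/140 = 1/13
P(W=1 | obs) = 3/35 / 13/140 = 12/13

P(W=0) = 1/13, P(W=1) = 12/13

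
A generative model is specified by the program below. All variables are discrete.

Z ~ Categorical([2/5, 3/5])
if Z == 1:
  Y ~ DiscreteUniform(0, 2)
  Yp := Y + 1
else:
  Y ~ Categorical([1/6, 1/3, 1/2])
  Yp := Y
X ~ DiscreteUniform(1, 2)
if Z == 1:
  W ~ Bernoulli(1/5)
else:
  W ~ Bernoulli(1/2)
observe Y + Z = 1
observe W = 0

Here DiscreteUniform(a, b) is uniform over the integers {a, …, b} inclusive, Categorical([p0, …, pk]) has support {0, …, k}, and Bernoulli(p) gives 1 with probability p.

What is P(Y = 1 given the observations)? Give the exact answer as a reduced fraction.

Enumerate traces; 4 have nonzero weight after conditioning:
  (Z=0, Y=1, X=1, W=0) weight 1/30
  (Z=0, Y=1, X=2, W=0) weight 1/30
  (Z=1, Y=0, X=1, W=0) weight 2/25
  (Z=1, Y=0, X=2, W=0) weight 2/25
Group by Y:
  weight(Y=0) = 4/25
  weight(Y=1) = 1/15
Total weight = 4/25 + 1/15 = 17/75
P(Y=0 | obs) = 4/25 / 17/75 = 12/17
P(Y=1 | obs) = 1/15 / 17/75 = 5/17

P(Y = 1 | obs) = 5/17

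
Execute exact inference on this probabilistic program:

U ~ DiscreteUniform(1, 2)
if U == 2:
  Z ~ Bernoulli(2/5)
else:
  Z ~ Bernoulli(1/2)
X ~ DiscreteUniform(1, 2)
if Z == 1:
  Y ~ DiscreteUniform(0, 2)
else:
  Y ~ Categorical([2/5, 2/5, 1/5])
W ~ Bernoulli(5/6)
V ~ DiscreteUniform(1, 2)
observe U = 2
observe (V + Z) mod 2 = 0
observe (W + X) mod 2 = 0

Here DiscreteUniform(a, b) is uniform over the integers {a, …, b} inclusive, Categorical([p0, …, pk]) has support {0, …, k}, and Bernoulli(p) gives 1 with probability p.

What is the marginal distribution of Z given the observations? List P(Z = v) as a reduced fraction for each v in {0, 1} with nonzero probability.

P(Z=0) = 3/5, P(Z=1) = 2/5

Enumerate traces; 12 have nonzero weight after conditioning:
  (U=2, Z=0, X=1, Y=0, W=1, V=2) weight 1/40
  (U=2, Z=0, X=1, Y=1, W=1, V=2) weight 1/40
  (U=2, Z=0, X=1, Y=2, W=1, V=2) weight 1/80
  (U=2, Z=0, X=2, Y=0, W=0, V=2) weight 1/200
  (U=2, Z=0, X=2, Y=1, W=0, V=2) weight 1/200
  (U=2, Z=0, X=2, Y=2, W=0, V=2) weight 1/400
  (U=2, Z=1, X=1, Y=0, W=1, V=1) weight 1/72
  (U=2, Z=1, X=1, Y=1, W=1, V=1) weight 1/72
  … 4 more
Group by Z:
  weight(Z=0) = 3/40
  weight(Z=1) = 1/20
Total weight = 3/40 + 1/20 = 1/8
P(Z=0 | obs) = 3/40 / 1/8 = 3/5
P(Z=1 | obs) = 1/20 / 1/8 = 2/5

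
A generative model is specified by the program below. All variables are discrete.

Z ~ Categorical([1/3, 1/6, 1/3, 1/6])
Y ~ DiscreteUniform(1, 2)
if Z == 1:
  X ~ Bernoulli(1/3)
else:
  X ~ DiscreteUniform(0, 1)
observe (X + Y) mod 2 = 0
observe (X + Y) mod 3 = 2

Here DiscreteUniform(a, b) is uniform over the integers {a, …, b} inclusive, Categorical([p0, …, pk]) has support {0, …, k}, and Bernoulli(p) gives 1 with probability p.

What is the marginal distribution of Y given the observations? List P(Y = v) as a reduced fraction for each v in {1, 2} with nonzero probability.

P(Y=1) = 17/36, P(Y=2) = 19/36

Enumerate traces; 8 have nonzero weight after conditioning:
  (Z=0, Y=1, X=1) weight 1/12
  (Z=0, Y=2, X=0) weight 1/12
  (Z=1, Y=1, X=1) weight 1/36
  (Z=1, Y=2, X=0) weight 1/18
  (Z=2, Y=1, X=1) weight 1/12
  (Z=2, Y=2, X=0) weight 1/12
  (Z=3, Y=1, X=1) weight 1/24
  (Z=3, Y=2, X=0) weight 1/24
Group by Y:
  weight(Y=1) = 17/72
  weight(Y=2) = 19/72
Total weight = 17/72 + 19/72 = 1/2
P(Y=1 | obs) = 17/72 / 1/2 = 17/36
P(Y=2 | obs) = 19/72 / 1/2 = 19/36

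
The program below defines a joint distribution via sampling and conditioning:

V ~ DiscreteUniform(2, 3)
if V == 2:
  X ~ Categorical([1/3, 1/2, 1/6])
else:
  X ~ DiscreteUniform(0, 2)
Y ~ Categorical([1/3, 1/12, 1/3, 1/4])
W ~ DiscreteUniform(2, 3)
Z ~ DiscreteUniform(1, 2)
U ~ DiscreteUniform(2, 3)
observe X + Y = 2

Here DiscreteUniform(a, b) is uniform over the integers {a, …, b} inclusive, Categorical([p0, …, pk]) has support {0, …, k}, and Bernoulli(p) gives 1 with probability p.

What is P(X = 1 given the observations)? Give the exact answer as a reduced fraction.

P(X = 1 | obs) = 5/33

Enumerate traces; 48 have nonzero weight after conditioning:
  (V=2, X=0, Y=2, W=2, Z=1, U=2) weight 1/144
  (V=2, X=0, Y=2, W=2, Z=1, U=3) weight 1/144
  (V=2, X=0, Y=2, W=2, Z=2, U=2) weight 1/144
  (V=2, X=0, Y=2, W=2, Z=2, U=3) weight 1/144
  (V=2, X=0, Y=2, W=3, Z=1, U=2) weight 1/144
  (V=2, X=0, Y=2, W=3, Z=1, U=3) weight 1/144
  (V=2, X=0, Y=2, W=3, Z=2, U=2) weight 1/144
  (V=2, X=0, Y=2, W=3, Z=2, U=3) weight 1/144
  (V=2, X=1, Y=1, W=2, Z=1, U=2) weight 1/384
  (V=2, X=2, Y=0, W=2, Z=1, U=2) weight 1/288
  … 38 more
Group by X:
  weight(X=0) = 1/9
  weight(X=1) = 5/144
  weight(X=2) = 1/12
Total weight = 1/9 + 5/144 + 1/12 = 11/48
P(X=0 | obs) = 1/9 / 11/48 = 16/33
P(X=1 | obs) = 5/144 / 11/48 = 5/33
P(X=2 | obs) = 1/12 / 11/48 = 4/11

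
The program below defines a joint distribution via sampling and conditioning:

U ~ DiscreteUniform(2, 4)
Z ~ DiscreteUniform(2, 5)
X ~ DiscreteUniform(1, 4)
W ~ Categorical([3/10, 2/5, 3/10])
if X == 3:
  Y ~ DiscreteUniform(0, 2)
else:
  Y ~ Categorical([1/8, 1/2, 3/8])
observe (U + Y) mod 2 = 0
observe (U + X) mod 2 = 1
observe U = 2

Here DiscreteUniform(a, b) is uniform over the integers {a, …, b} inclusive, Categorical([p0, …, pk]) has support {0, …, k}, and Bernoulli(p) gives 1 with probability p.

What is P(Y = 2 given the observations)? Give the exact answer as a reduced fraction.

P(Y = 2 | obs) = 17/28

Enumerate traces; 48 have nonzero weight after conditioning:
  (U=2, Z=2, X=1, W=0, Y=0) weight 1/1280
  (U=2, Z=2, X=1, W=0, Y=2) weight 3/1280
  (U=2, Z=2, X=1, W=1, Y=0) weight 1/960
  (U=2, Z=2, X=1, W=1, Y=2) weight 1/320
  (U=2, Z=2, X=1, W=2, Y=0) weight 1/1280
  (U=2, Z=2, X=1, W=2, Y=2) weight 3/1280
  (U=2, Z=2, X=3, W=0, Y=0) weight 1/480
  (U=2, Z=2, X=3, W=0, Y=2) weight 1/480
  … 40 more
Group by Y:
  weight(Y=0) = 11/288
  weight(Y=2) = 17/288
Total weight = 11/288 + 17/288 = 7/72
P(Y=0 | obs) = 11/288 / 7/72 = 11/28
P(Y=2 | obs) = 17/288 / 7/72 = 17/28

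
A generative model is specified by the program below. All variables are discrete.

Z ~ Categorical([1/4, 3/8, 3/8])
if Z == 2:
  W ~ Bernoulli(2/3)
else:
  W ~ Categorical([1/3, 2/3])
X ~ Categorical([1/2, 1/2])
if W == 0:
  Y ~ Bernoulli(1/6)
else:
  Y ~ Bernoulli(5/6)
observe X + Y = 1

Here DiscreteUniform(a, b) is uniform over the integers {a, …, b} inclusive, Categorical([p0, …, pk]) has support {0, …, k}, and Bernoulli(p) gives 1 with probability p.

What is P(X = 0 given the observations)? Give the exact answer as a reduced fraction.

P(X = 0 | obs) = 11/18

Enumerate traces; 12 have nonzero weight after conditioning:
  (Z=0, W=0, X=0, Y=1) weight 1/144
  (Z=0, W=0, X=1, Y=0) weight 5/144
  (Z=0, W=1, X=0, Y=1) weight 5/72
  (Z=0, W=1, X=1, Y=0) weight 1/72
  (Z=1, W=0, X=0, Y=1) weight 1/96
  (Z=1, W=0, X=1, Y=0) weight 5/96
  (Z=1, W=1, X=0, Y=1) weight 5/48
  (Z=1, W=1, X=1, Y=0) weight 1/48
  … 4 more
Group by X:
  weight(X=0) = 11/36
  weight(X=1) = 7/36
Total weight = 11/36 + 7/36 = 1/2
P(X=0 | obs) = 11/36 / 1/2 = 11/18
P(X=1 | obs) = 7/36 / 1/2 = 7/18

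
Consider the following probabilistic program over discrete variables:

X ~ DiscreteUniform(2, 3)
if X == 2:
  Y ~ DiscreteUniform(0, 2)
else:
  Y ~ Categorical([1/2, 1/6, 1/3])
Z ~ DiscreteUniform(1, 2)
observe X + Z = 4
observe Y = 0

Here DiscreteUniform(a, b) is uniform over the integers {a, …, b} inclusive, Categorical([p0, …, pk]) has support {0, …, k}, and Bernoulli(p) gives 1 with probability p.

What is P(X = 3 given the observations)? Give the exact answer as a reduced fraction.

P(X = 3 | obs) = 3/5

Enumerate traces; 2 have nonzero weight after conditioning:
  (X=2, Y=0, Z=2) weight 1/12
  (X=3, Y=0, Z=1) weight 1/8
Group by X:
  weight(X=2) = 1/12
  weight(X=3) = 1/8
Total weight = 1/12 + 1/8 = 5/24
P(X=2 | obs) = 1/12 / 5/24 = 2/5
P(X=3 | obs) = 1/8 / 5/24 = 3/5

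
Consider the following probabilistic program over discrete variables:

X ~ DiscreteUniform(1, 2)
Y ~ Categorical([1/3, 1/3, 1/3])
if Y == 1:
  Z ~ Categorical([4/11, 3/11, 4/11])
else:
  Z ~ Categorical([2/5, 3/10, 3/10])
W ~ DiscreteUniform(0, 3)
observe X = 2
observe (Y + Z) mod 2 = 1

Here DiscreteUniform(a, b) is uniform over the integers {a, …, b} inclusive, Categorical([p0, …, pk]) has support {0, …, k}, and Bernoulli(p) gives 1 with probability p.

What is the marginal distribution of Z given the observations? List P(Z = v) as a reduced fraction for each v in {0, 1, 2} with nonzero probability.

Enumerate traces; 16 have nonzero weight after conditioning:
  (X=2, Y=0, Z=1, W=0) weight 1/80
  (X=2, Y=0, Z=1, W=1) weight 1/80
  (X=2, Y=0, Z=1, W=2) weight 1/80
  (X=2, Y=0, Z=1, W=3) weight 1/80
  (X=2, Y=1, Z=0, W=0) weight 1/66
  (X=2, Y=1, Z=0, W=1) weight 1/66
  (X=2, Y=1, Z=0, W=2) weight 1/66
  (X=2, Y=1, Z=0, W=3) weight 1/66
  (X=2, Y=1, Z=2, W=0) weight 1/66
  … 7 more
Group by Z:
  weight(Z=0) = 2/33
  weight(Z=1) = 1/10
  weight(Z=2) = 2/33
Total weight = 2/33 + 1/10 + 2/33 = 73/330
P(Z=0 | obs) = 2/33 / 73/330 = 20/73
P(Z=1 | obs) = 1/10 / 73/330 = 33/73
P(Z=2 | obs) = 2/33 / 73/330 = 20/73

P(Z=0) = 20/73, P(Z=1) = 33/73, P(Z=2) = 20/73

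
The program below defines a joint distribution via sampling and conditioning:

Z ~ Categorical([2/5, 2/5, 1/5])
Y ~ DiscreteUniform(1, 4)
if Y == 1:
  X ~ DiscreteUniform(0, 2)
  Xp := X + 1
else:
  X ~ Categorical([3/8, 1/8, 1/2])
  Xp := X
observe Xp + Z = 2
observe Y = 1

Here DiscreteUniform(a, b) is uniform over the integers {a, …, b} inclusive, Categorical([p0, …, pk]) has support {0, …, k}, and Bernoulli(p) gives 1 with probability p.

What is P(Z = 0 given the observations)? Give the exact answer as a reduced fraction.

P(Z = 0 | obs) = 1/2

Enumerate traces; 2 have nonzero weight after conditioning:
  (Z=0, Y=1, X=1) weight 1/30
  (Z=1, Y=1, X=0) weight 1/30
Group by Z:
  weight(Z=0) = 1/30
  weight(Z=1) = 1/30
Total weight = 1/30 + 1/30 = 1/15
P(Z=0 | obs) = 1/30 / 1/15 = 1/2
P(Z=1 | obs) = 1/30 / 1/15 = 1/2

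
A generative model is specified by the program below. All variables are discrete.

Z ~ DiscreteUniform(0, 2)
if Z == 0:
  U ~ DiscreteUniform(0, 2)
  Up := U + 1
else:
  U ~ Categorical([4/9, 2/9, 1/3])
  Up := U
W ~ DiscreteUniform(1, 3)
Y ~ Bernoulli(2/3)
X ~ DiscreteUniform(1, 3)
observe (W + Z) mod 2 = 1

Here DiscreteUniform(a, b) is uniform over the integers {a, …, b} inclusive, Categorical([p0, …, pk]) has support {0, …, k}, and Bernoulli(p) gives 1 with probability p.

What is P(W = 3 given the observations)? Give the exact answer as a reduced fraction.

Enumerate traces; 90 have nonzero weight after conditioning:
  (Z=0, U=0, W=1, Y=0, X=1) weight 1/243
  (Z=0, U=0, W=1, Y=0, X=2) weight 1/243
  (Z=0, U=0, W=1, Y=0, X=3) weight 1/243
  (Z=0, U=0, W=1, Y=1, X=1) weight 2/243
  (Z=0, U=0, W=1, Y=1, X=2) weight 2/243
  (Z=0, U=0, W=1, Y=1, X=3) weight 2/243
  (Z=0, U=0, W=3, Y=0, X=1) weight 1/243
  (Z=0, U=0, W=3, Y=0, X=2) weight 1/243
  (Z=1, U=0, W=2, Y=0, X=1) weight 4/729
  … 81 more
Group by W:
  weight(W=1) = 2/9
  weight(W=2) = 1/9
  weight(W=3) = 2/9
Total weight = 2/9 + 1/9 + 2/9 = 5/9
P(W=1 | obs) = 2/9 / 5/9 = 2/5
P(W=2 | obs) = 1/9 / 5/9 = 1/5
P(W=3 | obs) = 2/9 / 5/9 = 2/5

P(W = 3 | obs) = 2/5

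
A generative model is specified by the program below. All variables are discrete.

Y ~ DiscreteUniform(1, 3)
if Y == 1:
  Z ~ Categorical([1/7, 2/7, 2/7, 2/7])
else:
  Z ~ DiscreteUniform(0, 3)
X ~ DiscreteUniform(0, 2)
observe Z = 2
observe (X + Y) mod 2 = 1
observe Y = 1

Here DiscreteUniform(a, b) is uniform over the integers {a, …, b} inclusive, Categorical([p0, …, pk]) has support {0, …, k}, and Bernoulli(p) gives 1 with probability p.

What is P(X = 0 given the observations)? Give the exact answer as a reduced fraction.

P(X = 0 | obs) = 1/2

Enumerate traces; 2 have nonzero weight after conditioning:
  (Y=1, Z=2, X=0) weight 2/63
  (Y=1, Z=2, X=2) weight 2/63
Group by X:
  weight(X=0) = 2/63
  weight(X=2) = 2/63
Total weight = 2/63 + 2/63 = 4/63
P(X=0 | obs) = 2/63 / 4/63 = 1/2
P(X=2 | obs) = 2/63 / 4/63 = 1/2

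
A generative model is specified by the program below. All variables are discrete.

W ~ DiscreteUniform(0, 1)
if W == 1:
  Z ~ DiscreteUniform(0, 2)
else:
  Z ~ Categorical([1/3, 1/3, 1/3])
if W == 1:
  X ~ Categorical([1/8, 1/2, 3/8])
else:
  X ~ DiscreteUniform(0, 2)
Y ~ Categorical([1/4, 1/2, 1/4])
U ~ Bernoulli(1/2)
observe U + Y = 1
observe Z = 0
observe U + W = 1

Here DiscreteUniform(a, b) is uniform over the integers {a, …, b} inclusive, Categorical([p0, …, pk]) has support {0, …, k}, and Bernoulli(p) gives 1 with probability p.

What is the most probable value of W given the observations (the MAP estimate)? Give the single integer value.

argmax_v P(W = v | obs) = 1

Enumerate traces; 6 have nonzero weight after conditioning:
  (W=0, Z=0, X=0, Y=0, U=1) weight 1/144
  (W=0, Z=0, X=1, Y=0, U=1) weight 1/144
  (W=0, Z=0, X=2, Y=0, U=1) weight 1/144
  (W=1, Z=0, X=0, Y=1, U=0) weight 1/192
  (W=1, Z=0, X=1, Y=1, U=0) weight 1/48
  (W=1, Z=0, X=2, Y=1, U=0) weight 1/64
Group by W:
  weight(W=0) = 1/48
  weight(W=1) = 1/24
Total weight = 1/48 + 1/24 = 1/16
P(W=0 | obs) = 1/48 / 1/16 = 1/3
P(W=1 | obs) = 1/24 / 1/16 = 2/3
argmax = 1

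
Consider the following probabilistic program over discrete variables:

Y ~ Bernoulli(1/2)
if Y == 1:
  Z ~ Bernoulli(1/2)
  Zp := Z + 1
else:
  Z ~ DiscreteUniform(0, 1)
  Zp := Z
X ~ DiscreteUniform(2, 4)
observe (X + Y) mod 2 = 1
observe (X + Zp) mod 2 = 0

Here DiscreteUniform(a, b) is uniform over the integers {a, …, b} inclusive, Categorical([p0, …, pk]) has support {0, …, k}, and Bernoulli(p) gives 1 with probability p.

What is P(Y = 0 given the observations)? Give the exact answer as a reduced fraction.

Enumerate traces; 3 have nonzero weight after conditioning:
  (Y=0, Z=1, X=3) weight 1/12
  (Y=1, Z=1, X=2) weight 1/12
  (Y=1, Z=1, X=4) weight 1/12
Group by Y:
  weight(Y=0) = 1/12
  weight(Y=1) = 1/6
Total weight = 1/12 + 1/6 = 1/4
P(Y=0 | obs) = 1/12 / 1/4 = 1/3
P(Y=1 | obs) = 1/6 / 1/4 = 2/3

P(Y = 0 | obs) = 1/3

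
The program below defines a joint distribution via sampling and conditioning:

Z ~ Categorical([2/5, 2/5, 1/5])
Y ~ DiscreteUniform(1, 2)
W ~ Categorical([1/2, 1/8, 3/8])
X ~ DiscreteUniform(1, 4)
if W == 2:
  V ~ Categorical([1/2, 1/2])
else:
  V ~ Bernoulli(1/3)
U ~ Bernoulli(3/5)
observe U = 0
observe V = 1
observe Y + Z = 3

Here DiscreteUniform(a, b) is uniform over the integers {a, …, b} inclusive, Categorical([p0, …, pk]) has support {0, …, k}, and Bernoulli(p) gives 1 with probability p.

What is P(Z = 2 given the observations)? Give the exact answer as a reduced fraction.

Enumerate traces; 24 have nonzero weight after conditioning:
  (Z=1, Y=2, W=0, X=1, V=1, U=0) weight 1/300
  (Z=1, Y=2, W=0, X=2, V=1, U=0) weight 1/300
  (Z=1, Y=2, W=0, X=3, V=1, U=0) weight 1/300
  (Z=1, Y=2, W=0, X=4, V=1, U=0) weight 1/300
  (Z=1, Y=2, W=1, X=1, V=1, U=0) weight 1/1200
  (Z=1, Y=2, W=1, X=2, V=1, U=0) weight 1/1200
  (Z=1, Y=2, W=1, X=3, V=1, U=0) weight 1/1200
  (Z=1, Y=2, W=1, X=4, V=1, U=0) weight 1/1200
  (Z=2, Y=1, W=0, X=1, V=1, U=0) weight 1/600
  … 15 more
Group by Z:
  weight(Z=1) = 19/600
  weight(Z=2) = 19/1200
Total weight = 19/600 + 19/1200 = 19/400
P(Z=1 | obs) = 19/600 / 19/400 = 2/3
P(Z=2 | obs) = 19/1200 / 19/400 = 1/3

P(Z = 2 | obs) = 1/3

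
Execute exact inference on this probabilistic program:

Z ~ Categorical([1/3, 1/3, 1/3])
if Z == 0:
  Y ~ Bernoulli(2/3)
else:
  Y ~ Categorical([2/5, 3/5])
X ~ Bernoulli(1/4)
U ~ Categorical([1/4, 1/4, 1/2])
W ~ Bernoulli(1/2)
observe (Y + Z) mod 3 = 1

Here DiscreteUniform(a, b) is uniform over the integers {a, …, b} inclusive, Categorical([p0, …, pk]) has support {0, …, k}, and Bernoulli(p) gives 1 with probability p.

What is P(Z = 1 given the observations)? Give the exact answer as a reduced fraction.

Enumerate traces; 24 have nonzero weight after conditioning:
  (Z=0, Y=1, X=0, U=0, W=0) weight 1/48
  (Z=0, Y=1, X=0, U=0, W=1) weight 1/48
  (Z=0, Y=1, X=0, U=1, W=0) weight 1/48
  (Z=0, Y=1, X=0, U=1, W=1) weight 1/48
  (Z=0, Y=1, X=0, U=2, W=0) weight 1/24
  (Z=0, Y=1, X=0, U=2, W=1) weight 1/24
  (Z=0, Y=1, X=1, U=0, W=0) weight 1/144
  (Z=0, Y=1, X=1, U=0, W=1) weight 1/144
  (Z=1, Y=0, X=0, U=0, W=0) weight 1/80
  … 15 more
Group by Z:
  weight(Z=0) = 2/9
  weight(Z=1) = 2/15
Total weight = 2/9 + 2/15 = 16/45
P(Z=0 | obs) = 2/9 / 16/45 = 5/8
P(Z=1 | obs) = 2/15 / 16/45 = 3/8

P(Z = 1 | obs) = 3/8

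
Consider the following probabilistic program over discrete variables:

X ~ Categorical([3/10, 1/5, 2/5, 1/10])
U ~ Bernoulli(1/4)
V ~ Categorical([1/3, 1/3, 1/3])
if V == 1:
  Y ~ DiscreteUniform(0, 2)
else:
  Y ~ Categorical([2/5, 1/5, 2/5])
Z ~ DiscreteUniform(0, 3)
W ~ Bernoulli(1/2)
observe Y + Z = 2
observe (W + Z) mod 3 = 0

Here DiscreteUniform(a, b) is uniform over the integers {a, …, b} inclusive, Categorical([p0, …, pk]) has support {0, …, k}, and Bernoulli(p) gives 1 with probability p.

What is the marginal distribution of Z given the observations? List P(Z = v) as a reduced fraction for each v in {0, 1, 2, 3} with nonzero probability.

Enumerate traces; 48 have nonzero weight after conditioning:
  (X=0, U=0, V=0, Y=0, Z=2, W=1) weight 3/800
  (X=0, U=0, V=0, Y=2, Z=0, W=0) weight 3/800
  (X=0, U=0, V=1, Y=0, Z=2, W=1) weight 1/320
  (X=0, U=0, V=1, Y=2, Z=0, W=0) weight 1/320
  (X=0, U=0, V=2, Y=0, Z=2, W=1) weight 3/800
  (X=0, U=0, V=2, Y=2, Z=0, W=0) weight 3/800
  (X=0, U=1, V=0, Y=0, Z=2, W=1) weight 1/800
  (X=0, U=1, V=0, Y=2, Z=0, W=0) weight 1/800
  … 40 more
Group by Z:
  weight(Z=0) = 17/360
  weight(Z=2) = 17/360
Total weight = 17/360 + 17/360 = 17/180
P(Z=0 | obs) = 17/360 / 17/180 = 1/2
P(Z=2 | obs) = 17/360 / 17/180 = 1/2

P(Z=0) = 1/2, P(Z=2) = 1/2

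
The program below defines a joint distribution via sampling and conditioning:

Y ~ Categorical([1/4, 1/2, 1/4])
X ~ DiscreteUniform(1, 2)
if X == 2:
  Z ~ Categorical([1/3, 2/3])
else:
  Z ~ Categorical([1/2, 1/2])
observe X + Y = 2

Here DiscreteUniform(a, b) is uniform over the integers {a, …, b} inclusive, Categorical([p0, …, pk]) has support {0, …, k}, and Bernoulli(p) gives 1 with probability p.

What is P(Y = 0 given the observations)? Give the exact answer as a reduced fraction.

P(Y = 0 | obs) = 1/3

Enumerate traces; 4 have nonzero weight after conditioning:
  (Y=0, X=2, Z=0) weight 1/24
  (Y=0, X=2, Z=1) weight 1/12
  (Y=1, X=1, Z=0) weight 1/8
  (Y=1, X=1, Z=1) weight 1/8
Group by Y:
  weight(Y=0) = 1/8
  weight(Y=1) = 1/4
Total weight = 1/8 + 1/4 = 3/8
P(Y=0 | obs) = 1/8 / 3/8 = 1/3
P(Y=1 | obs) = 1/4 / 3/8 = 2/3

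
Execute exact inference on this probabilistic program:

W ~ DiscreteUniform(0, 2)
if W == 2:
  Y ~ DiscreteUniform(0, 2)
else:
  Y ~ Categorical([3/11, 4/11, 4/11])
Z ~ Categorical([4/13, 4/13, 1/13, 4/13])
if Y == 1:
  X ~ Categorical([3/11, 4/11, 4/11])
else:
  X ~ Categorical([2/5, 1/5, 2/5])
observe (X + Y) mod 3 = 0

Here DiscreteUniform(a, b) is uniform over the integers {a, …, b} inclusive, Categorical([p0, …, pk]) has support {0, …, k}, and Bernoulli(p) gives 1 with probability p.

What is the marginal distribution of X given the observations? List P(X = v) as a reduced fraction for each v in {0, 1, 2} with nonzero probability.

P(X=0) = 638/1723, P(X=1) = 385/1723, P(X=2) = 700/1723

Enumerate traces; 36 have nonzero weight after conditioning:
  (W=0, Y=0, Z=0, X=0) weight 8/715
  (W=0, Y=0, Z=1, X=0) weight 8/715
  (W=0, Y=0, Z=2, X=0) weight 2/715
  (W=0, Y=0, Z=3, X=0) weight 8/715
  (W=0, Y=1, Z=0, X=2) weight 64/4719
  (W=0, Y=1, Z=1, X=2) weight 64/4719
  (W=0, Y=1, Z=2, X=2) weight 16/4719
  (W=0, Y=1, Z=3, X=2) weight 64/4719
  (W=0, Y=2, Z=0, X=1) weight 16/2145
  … 27 more
Group by X:
  weight(X=0) = 58/495
  weight(X=1) = 7/99
  weight(X=2) = 140/1089
Total weight = 58/495 + 7/99 + 140/1089 = 1723/5445
P(X=0 | obs) = 58/495 / 1723/5445 = 638/1723
P(X=1 | obs) = 7/99 / 1723/5445 = 385/1723
P(X=2 | obs) = 140/1089 / 1723/5445 = 700/1723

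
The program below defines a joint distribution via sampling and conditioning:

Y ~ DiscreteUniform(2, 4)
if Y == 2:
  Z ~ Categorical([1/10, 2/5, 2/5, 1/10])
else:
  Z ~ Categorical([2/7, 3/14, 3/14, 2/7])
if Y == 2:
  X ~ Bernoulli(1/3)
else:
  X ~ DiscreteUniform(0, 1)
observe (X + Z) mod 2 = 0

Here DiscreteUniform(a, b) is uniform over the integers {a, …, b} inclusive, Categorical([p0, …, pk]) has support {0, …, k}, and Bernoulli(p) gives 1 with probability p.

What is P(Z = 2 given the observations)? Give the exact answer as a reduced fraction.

Enumerate traces; 12 have nonzero weight after conditioning:
  (Y=2, Z=0, X=0) weight 1/45
  (Y=2, Z=1, X=1) weight 2/45
  (Y=2, Z=2, X=0) weight 4/45
  (Y=2, Z=3, X=1) weight 1/90
  (Y=3, Z=0, X=0) weight 1/21
  (Y=3, Z=1, X=1) weight 1/28
  (Y=3, Z=2, X=0) weight 1/28
  (Y=3, Z=3, X=1) weight 1/21
  … 4 more
Group by Z:
  weight(Z=0) = 37/315
  weight(Z=1) = 73/630
  weight(Z=2) = 101/630
  weight(Z=3) = 67/630
Total weight = 37/315 + 73/630 + 101/630 + 67/630 = 1/2
P(Z=0 | obs) = 37/315 / 1/2 = 74/315
P(Z=1 | obs) = 73/630 / 1/2 = 73/315
P(Z=2 | obs) = 101/630 / 1/2 = 101/315
P(Z=3 | obs) = 67/630 / 1/2 = 67/315

P(Z = 2 | obs) = 101/315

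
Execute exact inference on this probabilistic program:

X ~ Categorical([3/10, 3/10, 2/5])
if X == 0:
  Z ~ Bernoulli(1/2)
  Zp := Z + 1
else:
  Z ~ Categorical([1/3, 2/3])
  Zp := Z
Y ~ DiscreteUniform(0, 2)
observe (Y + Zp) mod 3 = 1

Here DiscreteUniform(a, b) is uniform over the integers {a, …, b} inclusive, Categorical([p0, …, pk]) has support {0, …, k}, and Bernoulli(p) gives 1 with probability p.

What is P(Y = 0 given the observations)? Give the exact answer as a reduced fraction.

Enumerate traces; 6 have nonzero weight after conditioning:
  (X=0, Z=0, Y=0) weight 1/20
  (X=0, Z=1, Y=2) weight 1/20
  (X=1, Z=0, Y=1) weight 1/30
  (X=1, Z=1, Y=0) weight 1/15
  (X=2, Z=0, Y=1) weight 2/45
  (X=2, Z=1, Y=0) weight 4/45
Group by Y:
  weight(Y=0) = 37/180
  weight(Y=1) = 7/90
  weight(Y=2) = 1/20
Total weight = 37/180 + 7/90 + 1/20 = 1/3
P(Y=0 | obs) = 37/180 / 1/3 = 37/60
P(Y=1 | obs) = 7/90 / 1/3 = 7/30
P(Y=2 | obs) = 1/20 / 1/3 = 3/20

P(Y = 0 | obs) = 37/60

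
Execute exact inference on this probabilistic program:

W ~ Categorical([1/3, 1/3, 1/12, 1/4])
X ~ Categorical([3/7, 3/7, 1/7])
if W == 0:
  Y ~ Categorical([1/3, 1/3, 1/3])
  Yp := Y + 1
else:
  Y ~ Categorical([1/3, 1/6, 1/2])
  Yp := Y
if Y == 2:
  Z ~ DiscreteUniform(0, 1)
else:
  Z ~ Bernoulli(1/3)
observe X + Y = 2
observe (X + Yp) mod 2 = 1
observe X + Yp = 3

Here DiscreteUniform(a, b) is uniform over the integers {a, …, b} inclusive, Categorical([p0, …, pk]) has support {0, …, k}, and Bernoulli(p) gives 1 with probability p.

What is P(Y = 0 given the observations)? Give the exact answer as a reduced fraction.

Enumerate traces; 6 have nonzero weight after conditioning:
  (W=0, X=0, Y=2, Z=0) weight 1/42
  (W=0, X=0, Y=2, Z=1) weight 1/42
  (W=0, X=1, Y=1, Z=0) weight 2/63
  (W=0, X=1, Y=1, Z=1) weight 1/63
  (W=0, X=2, Y=0, Z=0) weight 2/189
  (W=0, X=2, Y=0, Z=1) weight 1/189
Group by Y:
  weight(Y=0) = 1/63
  weight(Y=1) = 1/21
  weight(Y=2) = 1/21
Total weight = 1/63 + 1/21 + 1/21 = 1/9
P(Y=0 | obs) = 1/63 / 1/9 = 1/7
P(Y=1 | obs) = 1/21 / 1/9 = 3/7
P(Y=2 | obs) = 1/21 / 1/9 = 3/7

P(Y = 0 | obs) = 1/7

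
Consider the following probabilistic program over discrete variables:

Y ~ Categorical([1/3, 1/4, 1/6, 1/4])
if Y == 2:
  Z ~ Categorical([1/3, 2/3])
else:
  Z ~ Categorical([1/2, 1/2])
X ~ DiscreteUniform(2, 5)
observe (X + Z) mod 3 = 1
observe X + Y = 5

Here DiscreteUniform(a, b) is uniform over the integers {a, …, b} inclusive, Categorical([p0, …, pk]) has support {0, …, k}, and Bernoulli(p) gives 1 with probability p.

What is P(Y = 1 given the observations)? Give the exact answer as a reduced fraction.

P(Y = 1 | obs) = 9/17

Enumerate traces; 2 have nonzero weight after conditioning:
  (Y=1, Z=0, X=4) weight 1/32
  (Y=2, Z=1, X=3) weight 1/36
Group by Y:
  weight(Y=1) = 1/32
  weight(Y=2) = 1/36
Total weight = 1/32 + 1/36 = 17/288
P(Y=1 | obs) = 1/32 / 17/288 = 9/17
P(Y=2 | obs) = 1/36 / 17/288 = 8/17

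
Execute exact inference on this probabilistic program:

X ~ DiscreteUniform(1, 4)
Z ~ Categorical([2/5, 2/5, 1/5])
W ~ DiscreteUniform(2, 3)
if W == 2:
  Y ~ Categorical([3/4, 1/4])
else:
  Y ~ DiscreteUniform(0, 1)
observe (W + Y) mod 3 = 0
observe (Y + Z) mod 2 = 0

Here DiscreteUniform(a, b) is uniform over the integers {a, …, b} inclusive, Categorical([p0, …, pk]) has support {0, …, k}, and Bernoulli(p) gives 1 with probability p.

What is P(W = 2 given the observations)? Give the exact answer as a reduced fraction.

P(W = 2 | obs) = 1/4

Enumerate traces; 12 have nonzero weight after conditioning:
  (X=1, Z=0, W=3, Y=0) weight 1/40
  (X=1, Z=1, W=2, Y=1) weight 1/80
  (X=1, Z=2, W=3, Y=0) weight 1/80
  (X=2, Z=0, W=3, Y=0) weight 1/40
  (X=2, Z=1, W=2, Y=1) weight 1/80
  (X=2, Z=2, W=3, Y=0) weight 1/80
  (X=3, Z=0, W=3, Y=0) weight 1/40
  (X=3, Z=1, W=2, Y=1) weight 1/80
  … 4 more
Group by W:
  weight(W=2) = 1/20
  weight(W=3) = 3/20
Total weight = 1/20 + 3/20 = 1/5
P(W=2 | obs) = 1/20 / 1/5 = 1/4
P(W=3 | obs) = 3/20 / 1/5 = 3/4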